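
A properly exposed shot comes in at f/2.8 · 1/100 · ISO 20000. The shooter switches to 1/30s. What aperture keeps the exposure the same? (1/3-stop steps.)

f/5

Shutter speed: 1/100 → 1/80 → 1/60 → 1/50 → 1/40 → 1/30 — 1 2/3 stops longer (brighter).
Need 1 2/3 stops darker from the aperture: f/2.8 → f/3.2 → f/3.5 → f/4 → f/4.5 → f/5.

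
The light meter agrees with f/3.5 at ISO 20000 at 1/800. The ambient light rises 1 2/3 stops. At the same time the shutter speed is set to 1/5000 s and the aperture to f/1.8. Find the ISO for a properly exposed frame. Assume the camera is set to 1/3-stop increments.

ISO 10000

Scene light: 1 2/3 stops brighter.
Shutter speed: 1/800 → 1/1000 → 1/1250 → 1/1600 → 1/2000 → 1/2500 → 1/3200 → 1/4000 → 1/5000 — 2 2/3 stops faster (darker).
Aperture: f/3.5 → f/3.2 → f/2.8 → f/2.5 → f/2.2 → f/2 → f/1.8 — 2 stops opened up (brighter).
Net so far: 1 stop brighter. ISO: 20000 → 16000 → 12800 → 10000.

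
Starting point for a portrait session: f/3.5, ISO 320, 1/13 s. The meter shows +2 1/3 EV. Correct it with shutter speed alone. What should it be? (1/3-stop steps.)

1/60s

Overexposed by 2 1/3 stops → need 2 1/3 stops darker.
Shutter speed: 1/13 → 1/15 → 1/20 → 1/25 → 1/30 → 1/40 → 1/50 → 1/60.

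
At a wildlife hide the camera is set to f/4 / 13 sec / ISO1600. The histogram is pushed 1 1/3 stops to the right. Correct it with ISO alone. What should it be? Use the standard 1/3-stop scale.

ISO 640

Overexposed by 1 1/3 stops → need 1 1/3 stops darker.
ISO: 1600 → 1250 → 1000 → 800 → 640.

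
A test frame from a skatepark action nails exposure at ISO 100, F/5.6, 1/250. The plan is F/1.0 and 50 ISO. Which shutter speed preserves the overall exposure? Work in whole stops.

Aperture: f/5.6 → f/4 → f/2.8 → f/2 → f/1.4 → f/1.0 — 5 stops opened up (brighter).
ISO: 100 → 50 — 1 stop lower (darker).
Net change so far: 4 stops brighter. Offset with the shutter speed: 1/250 → 1/500 → 1/1000 → 1/2000 → 1/4000.

1/4000s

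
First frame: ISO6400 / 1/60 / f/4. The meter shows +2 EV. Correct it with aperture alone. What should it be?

Overexposed by 2 stops → need 2 stops darker.
Aperture: f/4 → f/5.6 → f/8.

f/8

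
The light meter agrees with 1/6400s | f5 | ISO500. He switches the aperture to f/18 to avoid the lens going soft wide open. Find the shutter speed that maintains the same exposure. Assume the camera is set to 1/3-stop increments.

1/500s

Aperture: f/5 → f/5.6 → f/6.3 → f/7.1 → f/8 → f/9 → f/10 → f/11 → f/13 → f/14 → f/16 → f/18 — 3 2/3 stops stopped down (darker).
Need 3 2/3 stops brighter from the shutter speed: 1/6400 → 1/5000 → 1/4000 → 1/3200 → 1/2500 → 1/2000 → 1/1600 → 1/1250 → 1/1000 → 1/800 → 1/640 → 1/500.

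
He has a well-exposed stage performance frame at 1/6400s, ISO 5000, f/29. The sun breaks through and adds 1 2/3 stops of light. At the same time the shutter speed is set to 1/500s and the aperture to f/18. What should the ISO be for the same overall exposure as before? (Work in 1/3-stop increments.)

ISO 50

Scene light: 1 2/3 stops brighter.
Shutter speed: 1/6400 → 1/5000 → 1/4000 → 1/3200 → 1/2500 → 1/2000 → 1/1600 → 1/1250 → 1/1000 → 1/800 → 1/640 → 1/500 — 3 2/3 stops slower (brighter).
Aperture: f/29 → f/25 → f/22 → f/20 → f/18 — 1 1/3 stops opened up (brighter).
Net so far: 6 2/3 stops brighter. ISO: 5000 → 4000 → 3200 → 2500 → 2000 → 1600 → 1250 → 1000 → 800 → 640 → 500 → 400 → 320 → 250 → 200 → 160 → 125 → 100 → 80 → 64 → 50.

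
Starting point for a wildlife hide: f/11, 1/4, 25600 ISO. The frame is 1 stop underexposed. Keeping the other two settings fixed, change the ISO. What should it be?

Underexposed by 1 stop → need 1 stop brighter.
ISO: 25600 → 51200.

ISO 51200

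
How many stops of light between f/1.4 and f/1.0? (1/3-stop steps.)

f/1.4 → f/1.2 → f/1.1 → f/1.0 — count the steps: 3 third-stops = 1 stop.

1 stop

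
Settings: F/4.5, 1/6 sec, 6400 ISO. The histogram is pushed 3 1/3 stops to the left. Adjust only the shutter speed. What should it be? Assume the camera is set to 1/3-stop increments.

1.6 s

Underexposed by 3 1/3 stops → need 3 1/3 stops brighter.
Shutter speed: 1/6 → 1/5 → 1/4 → 0.3 → 0.4 → 0.5 → 0.6 → 0.8 → 1 → 1.3 → 1.6.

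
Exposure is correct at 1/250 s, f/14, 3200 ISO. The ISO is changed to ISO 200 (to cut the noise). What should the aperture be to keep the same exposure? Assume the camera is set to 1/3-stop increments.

f/3.5

ISO: 3200 → 2500 → 2000 → 1600 → 1250 → 1000 → 800 → 640 → 500 → 400 → 320 → 250 → 200 — 4 stops dropped (darker).
Need 4 stops brighter from the aperture: f/14 → f/13 → f/11 → f/10 → f/9 → f/8 → f/7.1 → f/6.3 → f/5.6 → f/5 → f/4.5 → f/4 → f/3.5.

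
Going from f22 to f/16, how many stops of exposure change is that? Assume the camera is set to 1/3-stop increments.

f/22 → f/20 → f/18 → f/16 — count the steps: 3 third-stops = 1 stop.

1 stop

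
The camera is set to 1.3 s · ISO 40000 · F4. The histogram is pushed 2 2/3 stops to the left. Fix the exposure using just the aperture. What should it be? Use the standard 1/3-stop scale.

Underexposed by 2 2/3 stops → need 2 2/3 stops brighter.
Aperture: f/4 → f/3.5 → f/3.2 → f/2.8 → f/2.5 → f/2.2 → f/2 → f/1.8 → f/1.6.

f/1.6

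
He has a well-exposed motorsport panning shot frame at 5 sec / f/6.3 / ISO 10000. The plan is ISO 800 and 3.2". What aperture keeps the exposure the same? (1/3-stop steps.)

f/1.4

ISO: 10000 → 8000 → 6400 → 5000 → 4000 → 3200 → 2500 → 2000 → 1600 → 1250 → 1000 → 800 — 3 2/3 stops dropped (darker).
Shutter speed: 5 → 4 → 3.2 — 2/3 stop shorter (darker).
Net change so far: 4 1/3 stops darker. Offset with the aperture: f/6.3 → f/5.6 → f/5 → f/4.5 → f/4 → f/3.5 → f/3.2 → f/2.8 → f/2.5 → f/2.2 → f/2 → f/1.8 → f/1.6 → f/1.4.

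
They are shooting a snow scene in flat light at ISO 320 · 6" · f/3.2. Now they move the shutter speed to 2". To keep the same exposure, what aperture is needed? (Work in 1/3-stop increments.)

Shutter speed: 6 → 5 → 4 → 3.2 → 2.5 → 2 — 1 2/3 stops shorter (darker).
Need 1 2/3 stops brighter from the aperture: f/3.2 → f/2.8 → f/2.5 → f/2.2 → f/2 → f/1.8.

f/1.8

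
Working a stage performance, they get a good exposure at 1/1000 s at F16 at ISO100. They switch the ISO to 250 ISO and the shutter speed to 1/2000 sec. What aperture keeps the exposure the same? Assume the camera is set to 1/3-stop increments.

f/18

ISO: 100 → 125 → 160 → 200 → 250 — 1 1/3 stops raised (brighter).
Shutter speed: 1/1000 → 1/1250 → 1/1600 → 1/2000 — 1 stop shorter (darker).
Net change so far: 1/3 stop brighter. Offset with the aperture: f/16 → f/18.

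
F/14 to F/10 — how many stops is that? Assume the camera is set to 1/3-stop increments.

1 stop

f/14 → f/13 → f/11 → f/10 — count the steps: 3 third-stops = 1 stop.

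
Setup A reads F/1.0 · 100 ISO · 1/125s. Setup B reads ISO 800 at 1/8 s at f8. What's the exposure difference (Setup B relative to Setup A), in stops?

1 stop brighter

Aperture: f/1.0 → f/1.4 → f/2 → f/2.8 → f/4 → f/5.6 → f/8 — 6 stops narrower (darker).
Shutter speed: 1/125 → 1/60 → 1/30 → 1/15 → 1/8 — 4 stops slower (brighter).
ISO: 100 → 200 → 400 → 800 — 3 stops higher (brighter).
Net: −6 +4 +3 = +1 stop.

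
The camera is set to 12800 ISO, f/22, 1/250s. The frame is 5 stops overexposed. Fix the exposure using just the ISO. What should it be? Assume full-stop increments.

Overexposed by 5 stops → need 5 stops darker.
ISO: 12800 → 6400 → 3200 → 1600 → 800 → 400.

ISO 400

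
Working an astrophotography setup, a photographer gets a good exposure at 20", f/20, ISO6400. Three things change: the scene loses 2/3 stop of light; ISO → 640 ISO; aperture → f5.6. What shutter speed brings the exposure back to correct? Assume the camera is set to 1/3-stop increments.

Scene light: 2/3 stop darker.
ISO: 6400 → 5000 → 4000 → 3200 → 2500 → 2000 → 1600 → 1250 → 1000 → 800 → 640 — 3 1/3 stops dropped (darker).
Aperture: f/20 → f/18 → f/16 → f/14 → f/13 → f/11 → f/10 → f/9 → f/8 → f/7.1 → f/6.3 → f/5.6 — 3 2/3 stops opened up (brighter).
Net so far: 1/3 stop darker. Shutter speed: 20 → 25.

25 s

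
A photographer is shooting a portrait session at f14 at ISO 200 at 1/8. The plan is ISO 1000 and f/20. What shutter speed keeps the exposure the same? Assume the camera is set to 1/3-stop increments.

1/20s

ISO: 200 → 250 → 320 → 400 → 500 → 640 → 800 → 1000 — 2 1/3 stops higher (brighter).
Aperture: f/14 → f/16 → f/18 → f/20 — 1 stop narrower (darker).
Net change so far: 1 1/3 stops brighter. Offset with the shutter speed: 1/8 → 1/10 → 1/13 → 1/15 → 1/20.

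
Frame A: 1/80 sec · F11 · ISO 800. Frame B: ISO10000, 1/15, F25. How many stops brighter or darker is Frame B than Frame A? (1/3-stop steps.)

3 2/3 stops brighter

Aperture: f/11 → f/13 → f/14 → f/16 → f/18 → f/20 → f/22 → f/25 — 2 1/3 stops narrower (darker).
Shutter speed: 1/80 → 1/60 → 1/50 → 1/40 → 1/30 → 1/25 → 1/20 → 1/15 — 2 1/3 stops longer (brighter).
ISO: 800 → 1000 → 1250 → 1600 → 2000 → 2500 → 3200 → 4000 → 5000 → 6400 → 8000 → 10000 — 3 2/3 stops higher (brighter).
Net: −2 1/3 +2 1/3 +3 2/3 = +3 2/3 stops.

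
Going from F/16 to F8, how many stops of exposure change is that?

f/16 → f/11 → f/8 — count the steps: 2 stops.

2 stops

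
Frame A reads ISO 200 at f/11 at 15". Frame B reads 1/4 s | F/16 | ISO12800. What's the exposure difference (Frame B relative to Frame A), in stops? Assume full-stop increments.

1 stop darker

Aperture: f/11 → f/16 — 1 stop narrower (darker).
Shutter speed: 15 → 8 → 4 → 2 → 1 → 1/2 → 1/4 — 6 stops shorter (darker).
ISO: 200 → 400 → 800 → 1600 → 3200 → 6400 → 12800 — 6 stops higher (brighter).
Net: −1 −6 +6 = −1 stop.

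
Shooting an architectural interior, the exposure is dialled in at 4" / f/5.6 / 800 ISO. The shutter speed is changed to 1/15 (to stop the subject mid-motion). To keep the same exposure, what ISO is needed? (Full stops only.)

Shutter speed: 4 → 2 → 1 → 1/2 → 1/4 → 1/8 → 1/15 — 6 stops shorter (darker).
Need 6 stops brighter from the ISO: 800 → 1600 → 3200 → 6400 → 12800 → 25600 → 51200.

ISO 51200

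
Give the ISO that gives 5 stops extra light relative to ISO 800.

ISO 25600

ISO: 800 → 1600 → 3200 → 6400 → 12800 → 25600 — 5 stops higher (brighter).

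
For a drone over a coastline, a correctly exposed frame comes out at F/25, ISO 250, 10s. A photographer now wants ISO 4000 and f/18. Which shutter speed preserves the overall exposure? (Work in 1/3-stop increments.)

0.3 s

ISO: 250 → 320 → 400 → 500 → 640 → 800 → 1000 → 1250 → 1600 → 2000 → 2500 → 3200 → 4000 — 4 stops raised (brighter).
Aperture: f/25 → f/22 → f/20 → f/18 — 1 stop larger aperture (brighter).
Net change so far: 5 stops brighter. Offset with the shutter speed: 10 → 8 → 6 → 5 → 4 → 3.2 → 2.5 → 2 → 1.6 → 1.3 → 1 → 0.8 → 0.6 → 0.5 → 0.4 → 0.3.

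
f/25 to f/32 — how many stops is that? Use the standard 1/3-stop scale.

f/25 → f/29 → f/32 — count the steps: 2 third-stops = 2/3 stop.

2/3 stop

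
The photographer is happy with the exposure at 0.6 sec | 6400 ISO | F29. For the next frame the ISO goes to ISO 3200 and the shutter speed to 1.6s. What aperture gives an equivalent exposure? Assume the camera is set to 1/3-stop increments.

f/32

ISO: 6400 → 5000 → 4000 → 3200 — 1 stop dropped (darker).
Shutter speed: 0.6 → 0.8 → 1 → 1.3 → 1.6 — 1 1/3 stops longer (brighter).
Net change so far: 1/3 stop brighter. Offset with the aperture: f/29 → f/32.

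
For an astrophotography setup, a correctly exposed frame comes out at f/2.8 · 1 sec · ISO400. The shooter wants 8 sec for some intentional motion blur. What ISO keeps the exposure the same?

ISO 50

Shutter speed: 1 → 2 → 4 → 8 — 3 stops longer (brighter).
Need 3 stops darker from the ISO: 400 → 200 → 100 → 50.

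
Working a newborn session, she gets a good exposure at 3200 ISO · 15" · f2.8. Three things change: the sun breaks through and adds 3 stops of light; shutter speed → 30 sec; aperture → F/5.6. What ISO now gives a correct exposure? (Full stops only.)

Scene light: 3 stops brighter.
Shutter speed: 15 → 30 — 1 stop longer (brighter).
Aperture: f/2.8 → f/4 → f/5.6 — 2 stops stopped down (darker).
Net so far: 2 stops brighter. ISO: 3200 → 1600 → 800.

ISO 800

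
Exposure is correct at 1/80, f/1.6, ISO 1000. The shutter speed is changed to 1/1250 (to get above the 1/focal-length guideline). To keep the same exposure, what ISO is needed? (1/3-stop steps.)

ISO 16000

Shutter speed: 1/80 → 1/100 → 1/125 → 1/160 → 1/200 → 1/250 → 1/320 → 1/400 → 1/500 → 1/640 → 1/800 → 1/1000 → 1/1250 — 4 stops shorter (darker).
Need 4 stops brighter from the ISO: 1000 → 1250 → 1600 → 2000 → 2500 → 3200 → 4000 → 5000 → 6400 → 8000 → 10000 → 12800 → 16000.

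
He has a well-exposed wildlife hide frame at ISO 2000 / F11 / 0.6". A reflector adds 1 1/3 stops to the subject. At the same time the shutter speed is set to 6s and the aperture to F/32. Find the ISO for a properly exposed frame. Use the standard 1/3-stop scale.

ISO 640

Scene light: 1 1/3 stops brighter.
Shutter speed: 0.6 → 0.8 → 1 → 1.3 → 1.6 → 2 → 2.5 → 3.2 → 4 → 5 → 6 — 3 1/3 stops longer (brighter).
Aperture: f/11 → f/13 → f/14 → f/16 → f/18 → f/20 → f/22 → f/25 → f/29 → f/32 — 3 stops smaller aperture (darker).
Net so far: 1 2/3 stops brighter. ISO: 2000 → 1600 → 1250 → 1000 → 800 → 640.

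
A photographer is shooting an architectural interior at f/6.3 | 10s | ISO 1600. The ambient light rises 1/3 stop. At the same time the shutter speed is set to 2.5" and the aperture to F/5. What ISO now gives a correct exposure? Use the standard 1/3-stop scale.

ISO 3200

Scene light: 1/3 stop brighter.
Shutter speed: 10 → 8 → 6 → 5 → 4 → 3.2 → 2.5 — 2 stops faster (darker).
Aperture: f/6.3 → f/5.6 → f/5 — 2/3 stop opened up (brighter).
Net so far: 1 stop darker. ISO: 1600 → 2000 → 2500 → 3200.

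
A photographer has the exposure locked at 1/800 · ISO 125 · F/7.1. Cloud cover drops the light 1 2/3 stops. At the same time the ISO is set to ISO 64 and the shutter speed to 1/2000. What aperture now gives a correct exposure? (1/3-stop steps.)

f/1.8

Scene light: 1 2/3 stops darker.
ISO: 125 → 100 → 80 → 64 — 1 stop lower (darker).
Shutter speed: 1/800 → 1/1000 → 1/1250 → 1/1600 → 1/2000 — 1 1/3 stops shorter (darker).
Net so far: 4 stops darker. Aperture: f/7.1 → f/6.3 → f/5.6 → f/5 → f/4.5 → f/4 → f/3.5 → f/3.2 → f/2.8 → f/2.5 → f/2.2 → f/2 → f/1.8.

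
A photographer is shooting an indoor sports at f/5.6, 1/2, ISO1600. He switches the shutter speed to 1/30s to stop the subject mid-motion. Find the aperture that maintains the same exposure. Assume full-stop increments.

f/1.4

Shutter speed: 1/2 → 1/4 → 1/8 → 1/15 → 1/30 — 4 stops shorter (darker).
Need 4 stops brighter from the aperture: f/5.6 → f/4 → f/2.8 → f/2 → f/1.4.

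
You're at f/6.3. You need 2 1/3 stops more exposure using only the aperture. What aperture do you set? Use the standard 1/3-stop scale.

Aperture: f/6.3 → f/5.6 → f/5 → f/4.5 → f/4 → f/3.5 → f/3.2 → f/2.8 — 2 1/3 stops opened up (brighter).

f/2.8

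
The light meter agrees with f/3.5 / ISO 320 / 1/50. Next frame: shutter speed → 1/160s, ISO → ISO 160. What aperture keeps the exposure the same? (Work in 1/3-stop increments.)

f/1.4

Shutter speed: 1/50 → 1/60 → 1/80 → 1/100 → 1/125 → 1/160 — 1 2/3 stops faster (darker).
ISO: 320 → 250 → 200 → 160 — 1 stop dropped (darker).
Net change so far: 2 2/3 stops darker. Offset with the aperture: f/3.5 → f/3.2 → f/2.8 → f/2.5 → f/2.2 → f/2 → f/1.8 → f/1.6 → f/1.4.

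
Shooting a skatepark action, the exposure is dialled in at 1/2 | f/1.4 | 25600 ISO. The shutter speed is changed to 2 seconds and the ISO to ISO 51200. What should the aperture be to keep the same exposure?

Shutter speed: 1/2 → 1 → 2 — 2 stops longer (brighter).
ISO: 25600 → 51200 — 1 stop raised (brighter).
Net change so far: 3 stops brighter. Offset with the aperture: f/1.4 → f/2 → f/2.8 → f/4.

f/4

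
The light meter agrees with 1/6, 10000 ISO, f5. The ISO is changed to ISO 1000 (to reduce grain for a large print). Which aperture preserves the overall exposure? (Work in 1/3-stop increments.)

ISO: 10000 → 8000 → 6400 → 5000 → 4000 → 3200 → 2500 → 2000 → 1600 → 1250 → 1000 — 3 1/3 stops lower (darker).
Need 3 1/3 stops brighter from the aperture: f/5 → f/4.5 → f/4 → f/3.5 → f/3.2 → f/2.8 → f/2.5 → f/2.2 → f/2 → f/1.8 → f/1.6.

f/1.6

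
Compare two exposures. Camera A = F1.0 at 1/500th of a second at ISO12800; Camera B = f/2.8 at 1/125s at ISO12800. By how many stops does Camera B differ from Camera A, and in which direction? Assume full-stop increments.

Aperture: f/1.0 → f/1.4 → f/2 → f/2.8 — 3 stops smaller aperture (darker).
Shutter speed: 1/500 → 1/250 → 1/125 — 2 stops longer (brighter).
ISO: unchanged.
Net: −3 +2 = −1 stop.

1 stop darker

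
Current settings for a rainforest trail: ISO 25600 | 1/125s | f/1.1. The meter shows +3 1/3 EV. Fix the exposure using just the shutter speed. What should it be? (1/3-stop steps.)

1/1250s

Overexposed by 3 1/3 stops → need 3 1/3 stops darker.
Shutter speed: 1/125 → 1/160 → 1/200 → 1/250 → 1/320 → 1/400 → 1/500 → 1/640 → 1/800 → 1/1000 → 1/1250.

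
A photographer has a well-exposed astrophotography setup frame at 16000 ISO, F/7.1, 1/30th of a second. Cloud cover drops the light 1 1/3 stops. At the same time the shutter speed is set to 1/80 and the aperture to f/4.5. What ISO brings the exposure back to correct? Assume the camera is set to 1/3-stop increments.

ISO 40000

Scene light: 1 1/3 stops darker.
Shutter speed: 1/30 → 1/40 → 1/50 → 1/60 → 1/80 — 1 1/3 stops faster (darker).
Aperture: f/7.1 → f/6.3 → f/5.6 → f/5 → f/4.5 — 1 1/3 stops larger aperture (brighter).
Net so far: 1 1/3 stops darker. ISO: 16000 → 20000 → 25600 → 32000 → 40000.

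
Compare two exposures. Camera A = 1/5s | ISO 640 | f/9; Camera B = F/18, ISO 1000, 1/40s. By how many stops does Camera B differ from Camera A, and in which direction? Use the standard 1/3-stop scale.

4 1/3 stops darker

Aperture: f/9 → f/10 → f/11 → f/13 → f/14 → f/16 → f/18 — 2 stops narrower (darker).
Shutter speed: 1/5 → 1/6 → 1/8 → 1/10 → 1/13 → 1/15 → 1/20 → 1/25 → 1/30 → 1/40 — 3 stops faster (darker).
ISO: 640 → 800 → 1000 — 2/3 stop higher (brighter).
Net: −2 −3 +2/3 = −4 1/3 stops.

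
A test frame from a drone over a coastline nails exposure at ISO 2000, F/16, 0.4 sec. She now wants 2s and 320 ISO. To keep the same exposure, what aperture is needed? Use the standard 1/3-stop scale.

f/14

Shutter speed: 0.4 → 0.5 → 0.6 → 0.8 → 1 → 1.3 → 1.6 → 2 — 2 1/3 stops slower (brighter).
ISO: 2000 → 1600 → 1250 → 1000 → 800 → 640 → 500 → 400 → 320 — 2 2/3 stops lower (darker).
Net change so far: 1/3 stop darker. Offset with the aperture: f/16 → f/14.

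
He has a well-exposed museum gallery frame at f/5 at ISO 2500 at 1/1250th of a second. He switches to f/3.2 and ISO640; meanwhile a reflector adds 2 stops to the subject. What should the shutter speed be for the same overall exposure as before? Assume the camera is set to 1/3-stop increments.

1/3200s

Scene light: 2 stops brighter.
Aperture: f/5 → f/4.5 → f/4 → f/3.5 → f/3.2 — 1 1/3 stops opened up (brighter).
ISO: 2500 → 2000 → 1600 → 1250 → 1000 → 800 → 640 — 2 stops lower (darker).
Net so far: 1 1/3 stops brighter. Shutter speed: 1/1250 → 1/1600 → 1/2000 → 1/2500 → 1/3200.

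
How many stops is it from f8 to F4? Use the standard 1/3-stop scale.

f/8 → f/7.1 → f/6.3 → f/5.6 → f/5 → f/4.5 → f/4 — count the steps: 6 third-stops = 2 stops.

2 stops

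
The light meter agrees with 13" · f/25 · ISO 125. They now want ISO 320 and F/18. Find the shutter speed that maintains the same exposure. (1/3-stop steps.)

2.5 s

ISO: 125 → 160 → 200 → 250 → 320 — 1 1/3 stops higher (brighter).
Aperture: f/25 → f/22 → f/20 → f/18 — 1 stop opened up (brighter).
Net change so far: 2 1/3 stops brighter. Offset with the shutter speed: 13 → 10 → 8 → 6 → 5 → 4 → 3.2 → 2.5.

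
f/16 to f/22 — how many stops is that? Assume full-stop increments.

f/16 → f/22 — count the steps: 1 stop.

1 stop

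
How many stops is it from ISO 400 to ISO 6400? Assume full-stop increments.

400 → 800 → 1600 → 3200 → 6400 — count the steps: 4 stops.

4 stops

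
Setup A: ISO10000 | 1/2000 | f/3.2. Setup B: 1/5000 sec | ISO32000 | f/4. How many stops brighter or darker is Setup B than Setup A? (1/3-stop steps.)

Aperture: f/3.2 → f/3.5 → f/4 — 2/3 stop narrower (darker).
Shutter speed: 1/2000 → 1/2500 → 1/3200 → 1/4000 → 1/5000 — 1 1/3 stops shorter (darker).
ISO: 10000 → 12800 → 16000 → 20000 → 25600 → 32000 — 1 2/3 stops raised (brighter).
Net: −2/3 −1 1/3 +1 2/3 = −1/3 stops.

1/3 stop darker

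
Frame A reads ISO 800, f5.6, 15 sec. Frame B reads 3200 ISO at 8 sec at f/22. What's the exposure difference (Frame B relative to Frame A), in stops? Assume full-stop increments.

Aperture: f/5.6 → f/8 → f/11 → f/16 → f/22 — 4 stops smaller aperture (darker).
Shutter speed: 15 → 8 — 1 stop faster (darker).
ISO: 800 → 1600 → 3200 — 2 stops higher (brighter).
Net: −4 −1 +2 = −3 stops.

3 stops darker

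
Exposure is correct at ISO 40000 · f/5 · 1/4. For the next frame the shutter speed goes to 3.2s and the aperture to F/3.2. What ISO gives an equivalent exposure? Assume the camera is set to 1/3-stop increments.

ISO 1250

Shutter speed: 1/4 → 0.3 → 0.4 → 0.5 → 0.6 → 0.8 → 1 → 1.3 → 1.6 → 2 → 2.5 → 3.2 — 3 2/3 stops longer (brighter).
Aperture: f/5 → f/4.5 → f/4 → f/3.5 → f/3.2 — 1 1/3 stops wider (brighter).
Net change so far: 5 stops brighter. Offset with the ISO: 40000 → 32000 → 25600 → 20000 → 16000 → 12800 → 10000 → 8000 → 6400 → 5000 → 4000 → 3200 → 2500 → 2000 → 1600 → 1250.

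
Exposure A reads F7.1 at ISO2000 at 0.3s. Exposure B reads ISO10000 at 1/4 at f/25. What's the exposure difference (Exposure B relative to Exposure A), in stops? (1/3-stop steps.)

Aperture: f/7.1 → f/8 → f/9 → f/10 → f/11 → f/13 → f/14 → f/16 → f/18 → f/20 → f/22 → f/25 — 3 2/3 stops narrower (darker).
Shutter speed: 0.3 → 1/4 — 1/3 stop shorter (darker).
ISO: 2000 → 2500 → 3200 → 4000 → 5000 → 6400 → 8000 → 10000 — 2 1/3 stops higher (brighter).
Net: −3 2/3 −1/3 +2 1/3 = −1 2/3 stops.

1 2/3 stops darker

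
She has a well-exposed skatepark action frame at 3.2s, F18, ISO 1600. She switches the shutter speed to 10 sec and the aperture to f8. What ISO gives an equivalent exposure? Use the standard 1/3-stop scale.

ISO 100

Shutter speed: 3.2 → 4 → 5 → 6 → 8 → 10 — 1 2/3 stops longer (brighter).
Aperture: f/18 → f/16 → f/14 → f/13 → f/11 → f/10 → f/9 → f/8 — 2 1/3 stops opened up (brighter).
Net change so far: 4 stops brighter. Offset with the ISO: 1600 → 1250 → 1000 → 800 → 640 → 500 → 400 → 320 → 250 → 200 → 160 → 125 → 100.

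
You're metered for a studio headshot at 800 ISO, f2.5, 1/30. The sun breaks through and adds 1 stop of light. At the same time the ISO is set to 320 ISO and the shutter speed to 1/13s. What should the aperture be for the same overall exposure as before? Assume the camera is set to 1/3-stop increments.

f/3.5

Scene light: 1 stop brighter.
ISO: 800 → 640 → 500 → 400 → 320 — 1 1/3 stops lower (darker).
Shutter speed: 1/30 → 1/25 → 1/20 → 1/15 → 1/13 — 1 1/3 stops longer (brighter).
Net so far: 1 stop brighter. Aperture: f/2.5 → f/2.8 → f/3.2 → f/3.5.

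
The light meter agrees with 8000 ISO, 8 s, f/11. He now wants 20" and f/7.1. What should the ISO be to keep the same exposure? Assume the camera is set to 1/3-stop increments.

ISO 1250

Shutter speed: 8 → 10 → 13 → 15 → 20 — 1 1/3 stops slower (brighter).
Aperture: f/11 → f/10 → f/9 → f/8 → f/7.1 — 1 1/3 stops wider (brighter).
Net change so far: 2 2/3 stops brighter. Offset with the ISO: 8000 → 6400 → 5000 → 4000 → 3200 → 2500 → 2000 → 1600 → 1250.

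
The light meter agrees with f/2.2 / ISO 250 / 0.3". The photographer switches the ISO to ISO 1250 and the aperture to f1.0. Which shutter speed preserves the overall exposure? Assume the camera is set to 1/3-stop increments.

1/80s

ISO: 250 → 320 → 400 → 500 → 640 → 800 → 1000 → 1250 — 2 1/3 stops higher (brighter).
Aperture: f/2.2 → f/2 → f/1.8 → f/1.6 → f/1.4 → f/1.2 → f/1.1 → f/1.0 — 2 1/3 stops opened up (brighter).
Net change so far: 4 2/3 stops brighter. Offset with the shutter speed: 0.3 → 1/4 → 1/5 → 1/6 → 1/8 → 1/10 → 1/13 → 1/15 → 1/20 → 1/25 → 1/30 → 1/40 → 1/50 → 1/60 → 1/80.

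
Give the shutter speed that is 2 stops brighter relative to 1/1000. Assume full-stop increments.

Shutter speed: 1/1000 → 1/500 → 1/250 — 2 stops longer (brighter).

1/250s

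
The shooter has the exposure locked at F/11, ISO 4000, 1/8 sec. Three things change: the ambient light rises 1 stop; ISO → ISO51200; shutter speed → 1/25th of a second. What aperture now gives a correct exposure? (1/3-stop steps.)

f/32

Scene light: 1 stop brighter.
ISO: 4000 → 5000 → 6400 → 8000 → 10000 → 12800 → 16000 → 20000 → 25600 → 32000 → 40000 → 51200 — 3 2/3 stops higher (brighter).
Shutter speed: 1/8 → 1/10 → 1/13 → 1/15 → 1/20 → 1/25 — 1 2/3 stops faster (darker).
Net so far: 3 stops brighter. Aperture: f/11 → f/13 → f/14 → f/16 → f/18 → f/20 → f/22 → f/25 → f/29 → f/32.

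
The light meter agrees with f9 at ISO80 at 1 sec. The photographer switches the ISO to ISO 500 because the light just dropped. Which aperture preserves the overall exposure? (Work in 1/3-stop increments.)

ISO: 80 → 100 → 125 → 160 → 200 → 250 → 320 → 400 → 500 — 2 2/3 stops raised (brighter).
Need 2 2/3 stops darker from the aperture: f/9 → f/10 → f/11 → f/13 → f/14 → f/16 → f/18 → f/20 → f/22.

f/22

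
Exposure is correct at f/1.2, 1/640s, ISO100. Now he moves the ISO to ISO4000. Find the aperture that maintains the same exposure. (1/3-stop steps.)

f/8

ISO: 100 → 125 → 160 → 200 → 250 → 320 → 400 → 500 → 640 → 800 → 1000 → 1250 → 1600 → 2000 → 2500 → 3200 → 4000 — 5 1/3 stops raised (brighter).
Need 5 1/3 stops darker from the aperture: f/1.2 → f/1.4 → f/1.6 → f/1.8 → f/2 → f/2.2 → f/2.5 → f/2.8 → f/3.2 → f/3.5 → f/4 → f/4.5 → f/5 → f/5.6 → f/6.3 → f/7.1 → f/8.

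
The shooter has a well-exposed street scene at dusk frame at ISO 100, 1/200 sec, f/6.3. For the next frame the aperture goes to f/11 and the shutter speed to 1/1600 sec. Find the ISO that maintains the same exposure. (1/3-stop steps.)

ISO 2500

Aperture: f/6.3 → f/7.1 → f/8 → f/9 → f/10 → f/11 — 1 2/3 stops smaller aperture (darker).
Shutter speed: 1/200 → 1/250 → 1/320 → 1/400 → 1/500 → 1/640 → 1/800 → 1/1000 → 1/1250 → 1/1600 — 3 stops faster (darker).
Net change so far: 4 2/3 stops darker. Offset with the ISO: 100 → 125 → 160 → 200 → 250 → 320 → 400 → 500 → 640 → 800 → 1000 → 1250 → 1600 → 2000 → 2500.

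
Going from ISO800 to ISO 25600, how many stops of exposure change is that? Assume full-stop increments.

800 → 1600 → 3200 → 6400 → 12800 → 25600 — count the steps: 5 stops.

5 stops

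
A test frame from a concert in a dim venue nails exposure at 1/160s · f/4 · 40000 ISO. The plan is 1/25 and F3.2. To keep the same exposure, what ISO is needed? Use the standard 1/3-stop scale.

ISO 4000

Shutter speed: 1/160 → 1/125 → 1/100 → 1/80 → 1/60 → 1/50 → 1/40 → 1/30 → 1/25 — 2 2/3 stops longer (brighter).
Aperture: f/4 → f/3.5 → f/3.2 — 2/3 stop wider (brighter).
Net change so far: 3 1/3 stops brighter. Offset with the ISO: 40000 → 32000 → 25600 → 20000 → 16000 → 12800 → 10000 → 8000 → 6400 → 5000 → 4000.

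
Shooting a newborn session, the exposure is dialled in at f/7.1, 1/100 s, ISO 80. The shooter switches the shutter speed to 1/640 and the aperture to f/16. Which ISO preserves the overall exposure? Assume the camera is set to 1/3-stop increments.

ISO 2500

Shutter speed: 1/100 → 1/125 → 1/160 → 1/200 → 1/250 → 1/320 → 1/400 → 1/500 → 1/640 — 2 2/3 stops faster (darker).
Aperture: f/7.1 → f/8 → f/9 → f/10 → f/11 → f/13 → f/14 → f/16 — 2 1/3 stops stopped down (darker).
Net change so far: 5 stops darker. Offset with the ISO: 80 → 100 → 125 → 160 → 200 → 250 → 320 → 400 → 500 → 640 → 800 → 1000 → 1250 → 1600 → 2000 → 2500.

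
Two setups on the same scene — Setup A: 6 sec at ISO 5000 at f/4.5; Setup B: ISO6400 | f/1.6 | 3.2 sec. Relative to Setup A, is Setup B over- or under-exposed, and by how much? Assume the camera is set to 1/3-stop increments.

Aperture: f/4.5 → f/4 → f/3.5 → f/3.2 → f/2.8 → f/2.5 → f/2.2 → f/2 → f/1.8 → f/1.6 — 3 stops opened up (brighter).
Shutter speed: 6 → 5 → 4 → 3.2 — 1 stop faster (darker).
ISO: 5000 → 6400 — 1/3 stop raised (brighter).
Net: +3 −1 +1/3 = +2 1/3 stops.

2 1/3 stops brighter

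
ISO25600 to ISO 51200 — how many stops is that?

1 stop

25600 → 51200 — count the steps: 1 stop.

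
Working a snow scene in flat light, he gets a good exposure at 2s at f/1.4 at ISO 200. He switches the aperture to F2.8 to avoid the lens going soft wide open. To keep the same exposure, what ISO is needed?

ISO 800

Aperture: f/1.4 → f/2 → f/2.8 — 2 stops narrower (darker).
Need 2 stops brighter from the ISO: 200 → 400 → 800.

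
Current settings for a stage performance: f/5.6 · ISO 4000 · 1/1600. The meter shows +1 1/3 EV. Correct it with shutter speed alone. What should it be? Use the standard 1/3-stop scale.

1/4000s

Overexposed by 1 1/3 stops → need 1 1/3 stops darker.
Shutter speed: 1/1600 → 1/2000 → 1/2500 → 1/3200 → 1/4000.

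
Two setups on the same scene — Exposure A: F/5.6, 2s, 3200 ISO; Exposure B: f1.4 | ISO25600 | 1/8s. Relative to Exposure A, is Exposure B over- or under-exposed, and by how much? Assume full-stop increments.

3 stops brighter

Aperture: f/5.6 → f/4 → f/2.8 → f/2 → f/1.4 — 4 stops larger aperture (brighter).
Shutter speed: 2 → 1 → 1/2 → 1/4 → 1/8 — 4 stops faster (darker).
ISO: 3200 → 6400 → 12800 → 25600 — 3 stops raised (brighter).
Net: +4 −4 +3 = +3 stops.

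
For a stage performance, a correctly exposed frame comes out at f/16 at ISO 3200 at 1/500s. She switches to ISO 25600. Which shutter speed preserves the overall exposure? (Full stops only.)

ISO: 3200 → 6400 → 12800 → 25600 — 3 stops raised (brighter).
Need 3 stops darker from the shutter speed: 1/500 → 1/1000 → 1/2000 → 1/4000.

1/4000s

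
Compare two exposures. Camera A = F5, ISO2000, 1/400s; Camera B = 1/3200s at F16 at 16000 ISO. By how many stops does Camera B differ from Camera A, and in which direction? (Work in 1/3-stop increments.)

Aperture: f/5 → f/5.6 → f/6.3 → f/7.1 → f/8 → f/9 → f/10 → f/11 → f/13 → f/14 → f/16 — 3 1/3 stops stopped down (darker).
Shutter speed: 1/400 → 1/500 → 1/640 → 1/800 → 1/1000 → 1/1250 → 1/1600 → 1/2000 → 1/2500 → 1/3200 — 3 stops faster (darker).
ISO: 2000 → 2500 → 3200 → 4000 → 5000 → 6400 → 8000 → 10000 → 12800 → 16000 — 3 stops higher (brighter).
Net: −3 1/3 −3 +3 = −3 1/3 stops.

3 1/3 stops darker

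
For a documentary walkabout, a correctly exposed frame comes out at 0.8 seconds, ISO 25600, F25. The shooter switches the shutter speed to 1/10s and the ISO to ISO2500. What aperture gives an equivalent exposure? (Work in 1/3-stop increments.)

Shutter speed: 0.8 → 0.6 → 0.5 → 0.4 → 0.3 → 1/4 → 1/5 → 1/6 → 1/8 → 1/10 — 3 stops shorter (darker).
ISO: 25600 → 20000 → 16000 → 12800 → 10000 → 8000 → 6400 → 5000 → 4000 → 3200 → 2500 — 3 1/3 stops dropped (darker).
Net change so far: 6 1/3 stops darker. Offset with the aperture: f/25 → f/22 → f/20 → f/18 → f/16 → f/14 → f/13 → f/11 → f/10 → f/9 → f/8 → f/7.1 → f/6.3 → f/5.6 → f/5 → f/4.5 → f/4 → f/3.5 → f/3.2 → f/2.8.

f/2.8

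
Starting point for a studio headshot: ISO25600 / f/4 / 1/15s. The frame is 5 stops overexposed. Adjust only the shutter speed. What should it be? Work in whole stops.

1/500s

Overexposed by 5 stops → need 5 stops darker.
Shutter speed: 1/15 → 1/30 → 1/60 → 1/125 → 1/250 → 1/500.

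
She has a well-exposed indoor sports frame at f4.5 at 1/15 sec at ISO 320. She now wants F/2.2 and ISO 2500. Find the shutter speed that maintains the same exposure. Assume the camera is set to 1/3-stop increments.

Aperture: f/4.5 → f/4 → f/3.5 → f/3.2 → f/2.8 → f/2.5 → f/2.2 — 2 stops larger aperture (brighter).
ISO: 320 → 400 → 500 → 640 → 800 → 1000 → 1250 → 1600 → 2000 → 2500 — 3 stops higher (brighter).
Net change so far: 5 stops brighter. Offset with the shutter speed: 1/15 → 1/20 → 1/25 → 1/30 → 1/40 → 1/50 → 1/60 → 1/80 → 1/100 → 1/125 → 1/160 → 1/200 → 1/250 → 1/320 → 1/400 → 1/500.

1/500s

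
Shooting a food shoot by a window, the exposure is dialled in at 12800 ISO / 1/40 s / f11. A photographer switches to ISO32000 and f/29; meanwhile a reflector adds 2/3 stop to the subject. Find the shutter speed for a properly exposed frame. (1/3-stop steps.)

Scene light: 2/3 stop brighter.
ISO: 12800 → 16000 → 20000 → 25600 → 32000 — 1 1/3 stops higher (brighter).
Aperture: f/11 → f/13 → f/14 → f/16 → f/18 → f/20 → f/22 → f/25 → f/29 — 2 2/3 stops stopped down (darker).
Net so far: 2/3 stop darker. Shutter speed: 1/40 → 1/30 → 1/25.

1/25s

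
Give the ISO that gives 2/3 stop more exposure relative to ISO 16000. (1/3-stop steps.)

ISO 25600

ISO: 16000 → 20000 → 25600 — 2/3 stop higher (brighter).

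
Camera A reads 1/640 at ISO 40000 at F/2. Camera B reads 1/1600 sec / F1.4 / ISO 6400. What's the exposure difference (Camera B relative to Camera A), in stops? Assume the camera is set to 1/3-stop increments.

3 stops darker

Aperture: f/2 → f/1.8 → f/1.6 → f/1.4 — 1 stop wider (brighter).
Shutter speed: 1/640 → 1/800 → 1/1000 → 1/1250 → 1/1600 — 1 1/3 stops shorter (darker).
ISO: 40000 → 32000 → 25600 → 20000 → 16000 → 12800 → 10000 → 8000 → 6400 — 2 2/3 stops dropped (darker).
Net: +1 −1 1/3 −2 2/3 = −3 stops.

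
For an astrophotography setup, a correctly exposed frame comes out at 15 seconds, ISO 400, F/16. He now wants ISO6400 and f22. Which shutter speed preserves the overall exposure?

ISO: 400 → 800 → 1600 → 3200 → 6400 — 4 stops raised (brighter).
Aperture: f/16 → f/22 — 1 stop stopped down (darker).
Net change so far: 3 stops brighter. Offset with the shutter speed: 15 → 8 → 4 → 2.

2 s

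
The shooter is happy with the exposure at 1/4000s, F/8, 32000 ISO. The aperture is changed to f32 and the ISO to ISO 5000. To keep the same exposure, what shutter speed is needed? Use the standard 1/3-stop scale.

1/40s

Aperture: f/8 → f/9 → f/10 → f/11 → f/13 → f/14 → f/16 → f/18 → f/20 → f/22 → f/25 → f/29 → f/32 — 4 stops stopped down (darker).
ISO: 32000 → 25600 → 20000 → 16000 → 12800 → 10000 → 8000 → 6400 → 5000 — 2 2/3 stops lower (darker).
Net change so far: 6 2/3 stops darker. Offset with the shutter speed: 1/4000 → 1/3200 → 1/2500 → 1/2000 → 1/1600 → 1/1250 → 1/1000 → 1/800 → 1/640 → 1/500 → 1/400 → 1/320 → 1/250 → 1/200 → 1/160 → 1/125 → 1/100 → 1/80 → 1/60 → 1/50 → 1/40.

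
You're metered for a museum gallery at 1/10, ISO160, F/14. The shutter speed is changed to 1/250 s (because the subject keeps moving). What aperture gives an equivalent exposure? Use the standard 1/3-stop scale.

f/2.8

Shutter speed: 1/10 → 1/13 → 1/15 → 1/20 → 1/25 → 1/30 → 1/40 → 1/50 → 1/60 → 1/80 → 1/100 → 1/125 → 1/160 → 1/200 → 1/250 — 4 2/3 stops faster (darker).
Need 4 2/3 stops brighter from the aperture: f/14 → f/13 → f/11 → f/10 → f/9 → f/8 → f/7.1 → f/6.3 → f/5.6 → f/5 → f/4.5 → f/4 → f/3.5 → f/3.2 → f/2.8.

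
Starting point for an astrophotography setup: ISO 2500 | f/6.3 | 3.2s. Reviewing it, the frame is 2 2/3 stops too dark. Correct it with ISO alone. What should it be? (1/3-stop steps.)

ISO 16000

Underexposed by 2 2/3 stops → need 2 2/3 stops brighter.
ISO: 2500 → 3200 → 4000 → 5000 → 6400 → 8000 → 10000 → 12800 → 16000.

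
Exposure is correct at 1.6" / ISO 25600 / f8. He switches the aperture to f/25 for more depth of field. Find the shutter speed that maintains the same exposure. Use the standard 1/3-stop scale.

15 s

Aperture: f/8 → f/9 → f/10 → f/11 → f/13 → f/14 → f/16 → f/18 → f/20 → f/22 → f/25 — 3 1/3 stops narrower (darker).
Need 3 1/3 stops brighter from the shutter speed: 1.6 → 2 → 2.5 → 3.2 → 4 → 5 → 6 → 8 → 10 → 13 → 15.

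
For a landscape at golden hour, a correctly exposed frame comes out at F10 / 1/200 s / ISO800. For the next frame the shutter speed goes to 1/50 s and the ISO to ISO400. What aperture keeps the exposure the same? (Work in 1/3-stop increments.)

f/14

Shutter speed: 1/200 → 1/160 → 1/125 → 1/100 → 1/80 → 1/60 → 1/50 — 2 stops longer (brighter).
ISO: 800 → 640 → 500 → 400 — 1 stop lower (darker).
Net change so far: 1 stop brighter. Offset with the aperture: f/10 → f/11 → f/13 → f/14.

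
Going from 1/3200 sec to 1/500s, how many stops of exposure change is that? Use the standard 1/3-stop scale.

1/3200 → 1/2500 → 1/2000 → 1/1600 → 1/1250 → 1/1000 → 1/800 → 1/640 → 1/500 — count the steps: 8 third-stops = 2 2/3 stops.

2 2/3 stops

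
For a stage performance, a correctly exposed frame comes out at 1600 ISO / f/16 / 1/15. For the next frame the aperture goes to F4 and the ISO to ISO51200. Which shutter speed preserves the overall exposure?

1/8000s

Aperture: f/16 → f/11 → f/8 → f/5.6 → f/4 — 4 stops opened up (brighter).
ISO: 1600 → 3200 → 6400 → 12800 → 25600 → 51200 — 5 stops higher (brighter).
Net change so far: 9 stops brighter. Offset with the shutter speed: 1/15 → 1/30 → 1/60 → 1/125 → 1/250 → 1/500 → 1/1000 → 1/2000 → 1/4000 → 1/8000.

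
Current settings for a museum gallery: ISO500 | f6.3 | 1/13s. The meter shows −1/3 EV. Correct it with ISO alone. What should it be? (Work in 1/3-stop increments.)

ISO 640

Underexposed by 1/3 stop → need 1/3 stop brighter.
ISO: 500 → 640.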